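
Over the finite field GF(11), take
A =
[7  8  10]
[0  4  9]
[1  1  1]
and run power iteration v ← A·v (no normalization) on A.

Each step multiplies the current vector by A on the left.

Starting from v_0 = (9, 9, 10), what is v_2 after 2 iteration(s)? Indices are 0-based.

v_2 = (7, 8, 4)

v_0 = (9, 9, 10).
v_1 = A·v_0 = (4, 5, 6).
v_2 = A·v_1 = (7, 8, 4).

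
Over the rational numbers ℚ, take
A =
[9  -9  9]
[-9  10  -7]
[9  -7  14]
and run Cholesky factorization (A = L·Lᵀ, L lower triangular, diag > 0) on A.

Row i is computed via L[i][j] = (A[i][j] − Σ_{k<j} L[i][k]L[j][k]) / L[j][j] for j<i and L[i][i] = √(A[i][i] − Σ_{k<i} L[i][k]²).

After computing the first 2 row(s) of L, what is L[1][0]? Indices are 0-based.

L[1][0] = -3

Step 1: L[0][0] = √(9) = 3.
  L[1][0] = (-9) / L[0][0] = -3.
Step 2: L[1][1] = √(1) = 1.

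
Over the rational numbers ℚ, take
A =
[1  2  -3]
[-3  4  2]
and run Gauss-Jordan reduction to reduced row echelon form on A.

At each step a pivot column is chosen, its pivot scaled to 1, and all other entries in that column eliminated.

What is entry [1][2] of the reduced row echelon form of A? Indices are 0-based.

M[1][2] = -7/10

step 1: normalize row 0 (÷1) = (1, 2, -3)
  row 1: subtract -3×row0 = (0, 10, -7)
step 2: normalize row 1 (÷10) = (0, 1, -7/10)
  row 0: subtract 2×row1 = (1, 0, -8/5)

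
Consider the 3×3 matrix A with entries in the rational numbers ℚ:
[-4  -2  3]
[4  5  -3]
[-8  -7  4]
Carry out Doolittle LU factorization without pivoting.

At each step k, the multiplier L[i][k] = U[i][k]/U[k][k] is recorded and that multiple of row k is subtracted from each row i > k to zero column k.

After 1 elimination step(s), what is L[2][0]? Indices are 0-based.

[col 0] pivot -4
  R1 -= -1*R0 → (0, 3, 0)  (L[1][0] := -1)
  R2 -= 2*R0 → (0, -3, -2)  (L[2][0] := 2)

L[2][0] = 2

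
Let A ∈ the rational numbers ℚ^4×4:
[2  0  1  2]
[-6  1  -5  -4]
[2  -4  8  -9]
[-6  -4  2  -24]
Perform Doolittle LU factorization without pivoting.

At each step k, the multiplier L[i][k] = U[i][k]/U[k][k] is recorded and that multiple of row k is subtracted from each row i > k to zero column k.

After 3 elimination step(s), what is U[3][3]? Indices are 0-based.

Step 1: pivot at (0,0) is 2.
  row1 ← row1 − (-3)·row0  ⇒  L[1][0]=-3, U row1=(0, 1, -2, 2)
  row2 ← row2 − (1)·row0  ⇒  L[2][0]=1, U row2=(0, -4, 7, -11)
  row3 ← row3 − (-3)·row0  ⇒  L[3][0]=-3, U row3=(0, -4, 5, -18)
Step 2: pivot at (1,1) is 1.
  row2 ← row2 − (-4)·row1  ⇒  L[2][1]=-4, U row2=(0, 0, -1, -3)
  row3 ← row3 − (-4)·row1  ⇒  L[3][1]=-4, U row3=(0, 0, -3, -10)
Step 3: pivot at (2,2) is -1.
  row3 ← row3 − (3)·row2  ⇒  L[3][2]=3, U row3=(0, 0, 0, -1)

U[3][3] = -1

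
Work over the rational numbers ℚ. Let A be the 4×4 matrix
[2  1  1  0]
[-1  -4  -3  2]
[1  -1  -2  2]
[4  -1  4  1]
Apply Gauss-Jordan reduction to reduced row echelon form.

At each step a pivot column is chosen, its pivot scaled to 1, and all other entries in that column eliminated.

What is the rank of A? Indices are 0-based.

rank = 4

pivot(0,0)=2: scale R0 → (1, 1/2, 1/2, 0)
  clear (1,0): R1 −= (-1)R0 → (0, -7/2, -5/2, 2)
  clear (2,0): R2 −= (1)R0 → (0, -3/2, -5/2, 2)
  clear (3,0): R3 −= (4)R0 → (0, -3, 2, 1)
pivot(1,1)=-7/2: scale R1 → (0, 1, 5/7, -4/7)
  clear (0,1): R0 −= (1/2)R1 → (1, 0, 1/7, 2/7)
  clear (2,1): R2 −= (-3/2)R1 → (0, 0, -10/7, 8/7)
  clear (3,1): R3 −= (-3)R1 → (0, 0, 29/7, -5/7)
pivot(2,2)=-10/7: scale R2 → (0, 0, 1, -4/5)
  clear (0,2): R0 −= (1/7)R2 → (1, 0, 0, 2/5)
  clear (1,2): R1 −= (5/7)R2 → (0, 1, 0, 0)
  clear (3,2): R3 −= (29/7)R2 → (0, 0, 0, 13/5)
pivot(3,3)=13/5: scale R3 → (0, 0, 0, 1)
  clear (0,3): R0 −= (2/5)R3 → (1, 0, 0, 0)
  clear (2,3): R2 −= (-4/5)R3 → (0, 0, 1, 0)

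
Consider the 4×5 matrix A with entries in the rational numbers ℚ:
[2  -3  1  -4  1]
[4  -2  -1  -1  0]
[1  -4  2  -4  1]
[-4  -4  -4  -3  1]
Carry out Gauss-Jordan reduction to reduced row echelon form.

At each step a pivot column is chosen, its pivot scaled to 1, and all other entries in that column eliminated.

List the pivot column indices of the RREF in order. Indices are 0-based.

pivot columns: 0, 1, 2, 3

pivot(0,0)=2: scale R0 → (1, -3/2, 1/2, -2, 1/2)
  clear (1,0): R1 −= (4)R0 → (0, 4, -3, 7, -2)
  clear (2,0): R2 −= (1)R0 → (0, -5/2, 3/2, -2, 1/2)
  clear (3,0): R3 −= (-4)R0 → (0, -10, -2, -11, 3)
pivot(1,1)=4: scale R1 → (0, 1, -3/4, 7/4, -1/2)
  clear (0,1): R0 −= (-3/2)R1 → (1, 0, -5/8, 5/8, -1/4)
  clear (2,1): R2 −= (-5/2)R1 → (0, 0, -3/8, 19/8, -3/4)
  clear (3,1): R3 −= (-10)R1 → (0, 0, -19/2, 13/2, -2)
pivot(2,2)=-3/8: scale R2 → (0, 0, 1, -19/3, 2)
  clear (0,2): R0 −= (-5/8)R2 → (1, 0, 0, -10/3, 1)
  clear (1,2): R1 −= (-3/4)R2 → (0, 1, 0, -3, 1)
  clear (3,2): R3 −= (-19/2)R2 → (0, 0, 0, -161/3, 17)
pivot(3,3)=-161/3: scale R3 → (0, 0, 0, 1, -51/161)
  clear (0,3): R0 −= (-10/3)R3 → (1, 0, 0, 0, -9/161)
  clear (1,3): R1 −= (-3)R3 → (0, 1, 0, 0, 8/161)
  clear (2,3): R2 −= (-19/3)R3 → (0, 0, 1, 0, -1/161)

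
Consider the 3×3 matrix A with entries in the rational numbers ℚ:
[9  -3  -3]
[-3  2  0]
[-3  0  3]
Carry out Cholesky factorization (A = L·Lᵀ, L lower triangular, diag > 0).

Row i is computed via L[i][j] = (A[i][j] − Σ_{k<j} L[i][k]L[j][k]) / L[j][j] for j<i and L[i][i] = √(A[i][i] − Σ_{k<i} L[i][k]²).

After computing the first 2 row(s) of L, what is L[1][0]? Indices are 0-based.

Step 1: L[0][0] = √(9) = 3.
  L[1][0] = (-3) / L[0][0] = -1.
Step 2: L[1][1] = √(1) = 1.

L[1][0] = -1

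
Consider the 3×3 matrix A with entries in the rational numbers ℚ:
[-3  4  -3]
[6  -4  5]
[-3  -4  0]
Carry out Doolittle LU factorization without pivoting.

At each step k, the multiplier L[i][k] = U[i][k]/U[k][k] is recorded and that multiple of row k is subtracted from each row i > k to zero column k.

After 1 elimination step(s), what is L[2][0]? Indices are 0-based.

L[2][0] = 1

[col 0] pivot -3
  R1 -= -2*R0 → (0, 4, -1)  (L[1][0] := -2)
  R2 -= 1*R0 → (0, -8, 3)  (L[2][0] := 1)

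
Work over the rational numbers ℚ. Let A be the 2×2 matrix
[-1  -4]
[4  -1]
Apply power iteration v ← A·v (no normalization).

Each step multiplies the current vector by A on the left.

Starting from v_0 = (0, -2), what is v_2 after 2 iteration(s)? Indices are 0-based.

v_2 = (-16, 30)

v_0 = (0, -2).
v_1 = A·v_0 = (8, 2).
v_2 = A·v_1 = (-16, 30).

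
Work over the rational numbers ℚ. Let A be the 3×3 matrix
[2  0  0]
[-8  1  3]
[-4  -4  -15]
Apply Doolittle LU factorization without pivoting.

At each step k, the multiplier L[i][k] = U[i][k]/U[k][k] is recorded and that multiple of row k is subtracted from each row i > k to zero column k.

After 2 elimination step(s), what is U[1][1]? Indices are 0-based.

U[1][1] = 1

[col 0] pivot 2
  R1 -= -4*R0 → (0, 1, 3)  (L[1][0] := -4)
  R2 -= -2*R0 → (0, -4, -15)  (L[2][0] := -2)
[col 1] pivot 1
  R2 -= -4*R1 → (0, 0, -3)  (L[2][1] := -4)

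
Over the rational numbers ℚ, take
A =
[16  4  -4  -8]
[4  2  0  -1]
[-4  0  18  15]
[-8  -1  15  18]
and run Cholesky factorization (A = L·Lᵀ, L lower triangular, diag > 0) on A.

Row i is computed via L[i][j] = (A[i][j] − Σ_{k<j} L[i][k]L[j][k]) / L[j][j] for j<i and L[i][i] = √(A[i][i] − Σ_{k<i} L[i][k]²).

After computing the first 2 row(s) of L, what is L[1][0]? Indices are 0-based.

L[1][0] = 1

Step 1: L[0][0] = √(16) = 4.
  L[1][0] = (4) / L[0][0] = 1.
Step 2: L[1][1] = √(1) = 1.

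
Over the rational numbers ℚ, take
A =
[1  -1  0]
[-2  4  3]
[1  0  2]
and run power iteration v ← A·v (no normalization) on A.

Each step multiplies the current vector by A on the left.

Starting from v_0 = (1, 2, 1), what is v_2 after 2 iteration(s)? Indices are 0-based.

v_0 = (1, 2, 1).
v_1 = A·v_0 = (-1, 9, 3).
v_2 = A·v_1 = (-10, 47, 5).

v_2 = (-10, 47, 5)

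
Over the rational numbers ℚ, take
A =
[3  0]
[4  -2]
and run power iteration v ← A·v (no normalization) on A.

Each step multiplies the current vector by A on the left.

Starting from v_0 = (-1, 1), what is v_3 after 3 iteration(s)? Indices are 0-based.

v_3 = (-27, -36)

v_0 = (-1, 1).
v_1 = A·v_0 = (-3, -6).
v_2 = A·v_1 = (-9, 0).
v_3 = A·v_2 = (-27, -36).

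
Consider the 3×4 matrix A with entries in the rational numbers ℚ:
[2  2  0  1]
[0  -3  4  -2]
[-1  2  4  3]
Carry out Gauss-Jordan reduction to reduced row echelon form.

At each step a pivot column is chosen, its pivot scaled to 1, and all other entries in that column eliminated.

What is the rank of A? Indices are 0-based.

rank = 3

step 1: normalize row 0 (÷2) = (1, 1, 0, 1/2)
  row 2: subtract -1×row0 = (0, 3, 4, 7/2)
step 2: normalize row 1 (÷-3) = (0, 1, -4/3, 2/3)
  row 0: subtract 1×row1 = (1, 0, 4/3, -1/6)
  row 2: subtract 3×row1 = (0, 0, 8, 3/2)
step 3: normalize row 2 (÷8) = (0, 0, 1, 3/16)
  row 0: subtract 4/3×row2 = (1, 0, 0, -5/12)
  row 1: subtract -4/3×row2 = (0, 1, 0, 11/12)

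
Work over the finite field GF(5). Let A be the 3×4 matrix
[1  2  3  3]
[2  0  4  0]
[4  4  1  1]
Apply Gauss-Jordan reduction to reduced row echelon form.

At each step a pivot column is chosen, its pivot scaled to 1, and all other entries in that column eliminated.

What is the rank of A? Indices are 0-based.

rank = 3

[1] R0 /= 1  ⇒  (1, 2, 3, 3)
     R1 -= 2·R0  ⇒  (0, 1, 3, 4)
     R2 -= 4·R0  ⇒  (0, 1, 4, 4)
[2] R1 /= 1  ⇒  (0, 1, 3, 4)
     R0 -= 2·R1  ⇒  (1, 0, 2, 0)
     R2 -= 1·R1  ⇒  (0, 0, 1, 0)
[3] R2 /= 1  ⇒  (0, 0, 1, 0)
     R0 -= 2·R2  ⇒  (1, 0, 0, 0)
     R1 -= 3·R2  ⇒  (0, 1, 0, 4)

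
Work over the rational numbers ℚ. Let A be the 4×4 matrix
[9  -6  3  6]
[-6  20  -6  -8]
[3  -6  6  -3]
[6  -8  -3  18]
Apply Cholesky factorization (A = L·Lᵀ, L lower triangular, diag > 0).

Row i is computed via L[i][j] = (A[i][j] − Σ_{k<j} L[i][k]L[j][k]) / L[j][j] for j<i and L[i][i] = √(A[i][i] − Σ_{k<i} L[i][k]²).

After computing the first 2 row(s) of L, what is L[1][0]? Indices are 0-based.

Step 1: L[0][0] = √(9) = 3.
  L[1][0] = (-6) / L[0][0] = -2.
Step 2: L[1][1] = √(16) = 4.

L[1][0] = -2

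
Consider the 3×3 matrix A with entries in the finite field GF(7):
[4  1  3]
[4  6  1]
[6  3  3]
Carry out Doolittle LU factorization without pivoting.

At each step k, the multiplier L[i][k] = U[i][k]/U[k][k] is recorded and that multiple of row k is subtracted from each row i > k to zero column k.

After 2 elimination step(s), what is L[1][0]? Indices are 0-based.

L[1][0] = 1

[col 0] pivot 4
  R1 -= 1*R0 → (0, 5, 5)  (L[1][0] := 1)
  R2 -= 5*R0 → (0, 5, 2)  (L[2][0] := 5)
[col 1] pivot 5
  R2 -= 1*R1 → (0, 0, 4)  (L[2][1] := 1)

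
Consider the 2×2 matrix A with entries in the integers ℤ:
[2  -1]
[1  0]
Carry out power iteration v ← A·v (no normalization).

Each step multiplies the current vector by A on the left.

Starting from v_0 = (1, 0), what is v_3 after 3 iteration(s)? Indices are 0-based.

v_0 = (1, 0).
v_1 = A·v_0 = (2, 1).
v_2 = A·v_1 = (3, 2).
v_3 = A·v_2 = (4, 3).

v_3 = (4, 3)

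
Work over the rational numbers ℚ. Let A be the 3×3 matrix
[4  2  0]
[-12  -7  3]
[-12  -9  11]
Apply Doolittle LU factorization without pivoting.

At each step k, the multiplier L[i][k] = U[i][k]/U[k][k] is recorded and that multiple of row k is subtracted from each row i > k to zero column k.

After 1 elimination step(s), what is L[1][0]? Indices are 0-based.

k=0: U[0][0]=4
  eliminate (1,0): mult=-3, new row 1: (0, -1, 3); set L[1][0]=-3
  eliminate (2,0): mult=-3, new row 2: (0, -3, 11); set L[2][0]=-3

L[1][0] = -3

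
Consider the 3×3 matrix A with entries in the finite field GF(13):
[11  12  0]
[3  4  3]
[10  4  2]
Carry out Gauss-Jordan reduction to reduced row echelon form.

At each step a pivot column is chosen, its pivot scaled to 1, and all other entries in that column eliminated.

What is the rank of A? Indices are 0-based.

rank = 3

[1] R0 /= 11  ⇒  (1, 7, 0)
     R1 -= 3·R0  ⇒  (0, 9, 3)
     R2 -= 10·R0  ⇒  (0, 12, 2)
[2] R1 /= 9  ⇒  (0, 1, 9)
     R0 -= 7·R1  ⇒  (1, 0, 2)
     R2 -= 12·R1  ⇒  (0, 0, 11)
[3] R2 /= 11  ⇒  (0, 0, 1)
     R0 -= 2·R2  ⇒  (1, 0, 0)
     R1 -= 9·R2  ⇒  (0, 1, 0)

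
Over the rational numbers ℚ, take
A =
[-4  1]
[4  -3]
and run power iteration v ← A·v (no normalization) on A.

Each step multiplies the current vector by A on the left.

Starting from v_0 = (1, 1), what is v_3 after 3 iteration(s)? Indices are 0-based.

v_0 = (1, 1).
v_1 = A·v_0 = (-3, 1).
v_2 = A·v_1 = (13, -15).
v_3 = A·v_2 = (-67, 97).

v_3 = (-67, 97)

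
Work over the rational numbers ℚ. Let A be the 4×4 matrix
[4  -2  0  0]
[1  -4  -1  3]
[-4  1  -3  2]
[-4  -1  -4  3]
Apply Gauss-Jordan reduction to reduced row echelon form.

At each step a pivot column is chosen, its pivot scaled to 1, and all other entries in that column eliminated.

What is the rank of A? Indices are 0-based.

pivot(0,0)=4: scale R0 → (1, -1/2, 0, 0)
  clear (1,0): R1 −= (1)R0 → (0, -7/2, -1, 3)
  clear (2,0): R2 −= (-4)R0 → (0, -1, -3, 2)
  clear (3,0): R3 −= (-4)R0 → (0, -3, -4, 3)
pivot(1,1)=-7/2: scale R1 → (0, 1, 2/7, -6/7)
  clear (0,1): R0 −= (-1/2)R1 → (1, 0, 1/7, -3/7)
  clear (2,1): R2 −= (-1)R1 → (0, 0, -19/7, 8/7)
  clear (3,1): R3 −= (-3)R1 → (0, 0, -22/7, 3/7)
pivot(2,2)=-19/7: scale R2 → (0, 0, 1, -8/19)
  clear (0,2): R0 −= (1/7)R2 → (1, 0, 0, -7/19)
  clear (1,2): R1 −= (2/7)R2 → (0, 1, 0, -14/19)
  clear (3,2): R3 −= (-22/7)R2 → (0, 0, 0, -17/19)
pivot(3,3)=-17/19: scale R3 → (0, 0, 0, 1)
  clear (0,3): R0 −= (-7/19)R3 → (1, 0, 0, 0)
  clear (1,3): R1 −= (-14/19)R3 → (0, 1, 0, 0)
  clear (2,3): R2 −= (-8/19)R3 → (0, 0, 1, 0)

rank = 4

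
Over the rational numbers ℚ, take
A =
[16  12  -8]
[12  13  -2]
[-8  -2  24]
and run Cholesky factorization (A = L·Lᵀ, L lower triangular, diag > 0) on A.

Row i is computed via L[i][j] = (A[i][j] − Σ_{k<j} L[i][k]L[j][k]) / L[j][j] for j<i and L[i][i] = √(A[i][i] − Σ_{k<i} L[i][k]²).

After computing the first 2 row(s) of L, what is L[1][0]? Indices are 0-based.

Step 1: L[0][0] = √(16) = 4.
  L[1][0] = (12) / L[0][0] = 3.
Step 2: L[1][1] = √(4) = 2.

L[1][0] = 3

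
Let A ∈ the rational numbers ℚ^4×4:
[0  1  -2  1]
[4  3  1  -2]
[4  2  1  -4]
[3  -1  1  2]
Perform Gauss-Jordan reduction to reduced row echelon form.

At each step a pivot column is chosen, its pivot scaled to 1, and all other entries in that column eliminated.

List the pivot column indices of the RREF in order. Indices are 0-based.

pivot columns: 0, 1, 2, 3

[1] R0 <-> R1
[1] R0 /= 4  ⇒  (1, 3/4, 1/4, -1/2)
     R2 -= 4·R0  ⇒  (0, -1, 0, -2)
     R3 -= 3·R0  ⇒  (0, -13/4, 1/4, 7/2)
[2] R1 /= 1  ⇒  (0, 1, -2, 1)
     R0 -= 3/4·R1  ⇒  (1, 0, 7/4, -5/4)
     R2 -= -1·R1  ⇒  (0, 0, -2, -1)
     R3 -= -13/4·R1  ⇒  (0, 0, -25/4, 27/4)
[3] R2 /= -2  ⇒  (0, 0, 1, 1/2)
     R0 -= 7/4·R2  ⇒  (1, 0, 0, -17/8)
     R1 -= -2·R2  ⇒  (0, 1, 0, 2)
     R3 -= -25/4·R2  ⇒  (0, 0, 0, 79/8)
[4] R3 /= 79/8  ⇒  (0, 0, 0, 1)
     R0 -= -17/8·R3  ⇒  (1, 0, 0, 0)
     R1 -= 2·R3  ⇒  (0, 1, 0, 0)
     R2 -= 1/2·R3  ⇒  (0, 0, 1, 0)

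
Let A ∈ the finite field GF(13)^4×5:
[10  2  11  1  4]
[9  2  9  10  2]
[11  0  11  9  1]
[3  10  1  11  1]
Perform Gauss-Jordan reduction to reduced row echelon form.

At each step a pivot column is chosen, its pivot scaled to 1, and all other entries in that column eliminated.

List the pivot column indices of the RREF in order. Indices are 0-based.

step 1: normalize row 0 (÷10) = (1, 8, 5, 4, 3)
  row 1: subtract 9×row0 = (0, 8, 3, 0, 1)
  row 2: subtract 11×row0 = (0, 3, 8, 4, 7)
  row 3: subtract 3×row0 = (0, 12, 12, 12, 5)
step 2: normalize row 1 (÷8) = (0, 1, 2, 0, 5)
  row 0: subtract 8×row1 = (1, 0, 2, 4, 2)
  row 2: subtract 3×row1 = (0, 0, 2, 4, 5)
  row 3: subtract 12×row1 = (0, 0, 1, 12, 10)
step 3: normalize row 2 (÷2) = (0, 0, 1, 2, 9)
  row 0: subtract 2×row2 = (1, 0, 0, 0, 10)
  row 1: subtract 2×row2 = (0, 1, 0, 9, 0)
  row 3: subtract 1×row2 = (0, 0, 0, 10, 1)
step 4: normalize row 3 (÷10) = (0, 0, 0, 1, 4)
  row 1: subtract 9×row3 = (0, 1, 0, 0, 3)
  row 2: subtract 2×row3 = (0, 0, 1, 0, 1)

pivot columns: 0, 1, 2, 3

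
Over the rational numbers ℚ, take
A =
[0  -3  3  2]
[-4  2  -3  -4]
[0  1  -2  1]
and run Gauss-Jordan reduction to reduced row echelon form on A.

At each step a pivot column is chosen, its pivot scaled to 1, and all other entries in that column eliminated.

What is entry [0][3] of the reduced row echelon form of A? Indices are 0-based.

M[0][3] = 13/12

[1] R0 <-> R1
[1] R0 /= -4  ⇒  (1, -1/2, 3/4, 1)
[2] R1 /= -3  ⇒  (0, 1, -1, -2/3)
     R0 -= -1/2·R1  ⇒  (1, 0, 1/4, 2/3)
     R2 -= 1·R1  ⇒  (0, 0, -1, 5/3)
[3] R2 /= -1  ⇒  (0, 0, 1, -5/3)
     R0 -= 1/4·R2  ⇒  (1, 0, 0, 13/12)
     R1 -= -1·R2  ⇒  (0, 1, 0, -7/3)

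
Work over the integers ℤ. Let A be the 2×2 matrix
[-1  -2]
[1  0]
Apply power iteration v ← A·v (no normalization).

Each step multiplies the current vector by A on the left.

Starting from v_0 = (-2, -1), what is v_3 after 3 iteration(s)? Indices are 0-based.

v_0 = (-2, -1).
v_1 = A·v_0 = (4, -2).
v_2 = A·v_1 = (0, 4).
v_3 = A·v_2 = (-8, 0).

v_3 = (-8, 0)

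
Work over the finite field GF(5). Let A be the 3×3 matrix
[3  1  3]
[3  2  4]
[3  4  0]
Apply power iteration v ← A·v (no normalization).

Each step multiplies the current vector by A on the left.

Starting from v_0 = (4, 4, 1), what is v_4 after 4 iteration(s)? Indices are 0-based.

v_0 = (4, 4, 1).
v_1 = A·v_0 = (4, 4, 3).
v_2 = A·v_1 = (0, 2, 3).
v_3 = A·v_2 = (1, 1, 3).
v_4 = A·v_3 = (3, 2, 2).

v_4 = (3, 2, 2)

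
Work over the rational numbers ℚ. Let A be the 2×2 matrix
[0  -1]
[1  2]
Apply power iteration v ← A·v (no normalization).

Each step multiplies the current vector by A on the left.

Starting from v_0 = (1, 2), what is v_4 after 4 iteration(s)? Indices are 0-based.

v_4 = (-11, 14)

v_0 = (1, 2).
v_1 = A·v_0 = (-2, 5).
v_2 = A·v_1 = (-5, 8).
v_3 = A·v_2 = (-8, 11).
v_4 = A·v_3 = (-11, 14).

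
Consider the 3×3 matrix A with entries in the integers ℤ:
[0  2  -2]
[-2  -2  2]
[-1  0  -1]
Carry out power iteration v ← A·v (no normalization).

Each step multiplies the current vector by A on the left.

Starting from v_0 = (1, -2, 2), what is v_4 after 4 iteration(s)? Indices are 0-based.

v_4 = (38, 14, 55)

v_0 = (1, -2, 2).
v_1 = A·v_0 = (-8, 6, -3).
v_2 = A·v_1 = (18, -2, 11).
v_3 = A·v_2 = (-26, -10, -29).
v_4 = A·v_3 = (38, 14, 55).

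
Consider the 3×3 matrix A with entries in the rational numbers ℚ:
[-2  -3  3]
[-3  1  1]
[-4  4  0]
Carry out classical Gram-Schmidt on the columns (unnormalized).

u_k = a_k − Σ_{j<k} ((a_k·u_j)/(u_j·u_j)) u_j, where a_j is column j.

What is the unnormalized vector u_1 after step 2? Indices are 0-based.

u_1 = (-113/29, -10/29, 64/29)

Step 1: u_0 = a_0 = (-2, -3, -4).
Step 2: u_1 = a_1 − (-13/29)·u_0 = (-113/29, -10/29, 64/29).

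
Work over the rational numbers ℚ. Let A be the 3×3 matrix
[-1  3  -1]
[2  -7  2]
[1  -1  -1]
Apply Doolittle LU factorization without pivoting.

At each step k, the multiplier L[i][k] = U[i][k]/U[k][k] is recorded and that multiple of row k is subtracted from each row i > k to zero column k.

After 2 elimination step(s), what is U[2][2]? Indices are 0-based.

[col 0] pivot -1
  R1 -= -2*R0 → (0, -1, 0)  (L[1][0] := -2)
  R2 -= -1*R0 → (0, 2, -2)  (L[2][0] := -1)
[col 1] pivot -1
  R2 -= -2*R1 → (0, 0, -2)  (L[2][1] := -2)

U[2][2] = -2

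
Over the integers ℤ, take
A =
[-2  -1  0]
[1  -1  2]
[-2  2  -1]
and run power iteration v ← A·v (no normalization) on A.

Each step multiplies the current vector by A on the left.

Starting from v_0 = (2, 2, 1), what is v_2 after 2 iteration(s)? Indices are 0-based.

v_2 = (10, -10, 17)

v_0 = (2, 2, 1).
v_1 = A·v_0 = (-6, 2, -1).
v_2 = A·v_1 = (10, -10, 17).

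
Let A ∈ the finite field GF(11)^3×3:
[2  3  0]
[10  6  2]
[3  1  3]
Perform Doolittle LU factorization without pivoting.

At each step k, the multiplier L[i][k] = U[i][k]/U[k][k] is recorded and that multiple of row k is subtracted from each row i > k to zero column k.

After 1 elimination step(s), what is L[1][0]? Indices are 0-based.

k=0: U[0][0]=2
  eliminate (1,0): mult=5, new row 1: (0, 2, 2); set L[1][0]=5
  eliminate (2,0): mult=7, new row 2: (0, 2, 3); set L[2][0]=7

L[1][0] = 5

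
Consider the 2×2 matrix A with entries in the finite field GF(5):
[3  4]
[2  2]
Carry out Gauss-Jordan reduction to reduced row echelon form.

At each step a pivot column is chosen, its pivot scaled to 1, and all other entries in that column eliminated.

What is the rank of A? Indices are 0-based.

[1] R0 /= 3  ⇒  (1, 3)
     R1 -= 2·R0  ⇒  (0, 1)
[2] R1 /= 1  ⇒  (0, 1)
     R0 -= 3·R1  ⇒  (1, 0)

rank = 2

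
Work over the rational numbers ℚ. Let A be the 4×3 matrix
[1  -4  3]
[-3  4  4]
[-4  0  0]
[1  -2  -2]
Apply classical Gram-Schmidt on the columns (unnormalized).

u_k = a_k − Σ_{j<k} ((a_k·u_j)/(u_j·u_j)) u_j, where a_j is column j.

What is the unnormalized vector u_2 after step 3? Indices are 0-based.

u_2 = (7/2, 49/18, -14/9, -14/9)

Step 1: u_0 = a_0 = (1, -3, -4, 1).
Step 2: u_1 = a_1 − (-2/3)·u_0 = (-10/3, 2, -8/3, -4/3).
Step 3: u_2 = a_2 − (-11/27)·u_0 − (1/36)·u_1 = (7/2, 49/18, -14/9, -14/9).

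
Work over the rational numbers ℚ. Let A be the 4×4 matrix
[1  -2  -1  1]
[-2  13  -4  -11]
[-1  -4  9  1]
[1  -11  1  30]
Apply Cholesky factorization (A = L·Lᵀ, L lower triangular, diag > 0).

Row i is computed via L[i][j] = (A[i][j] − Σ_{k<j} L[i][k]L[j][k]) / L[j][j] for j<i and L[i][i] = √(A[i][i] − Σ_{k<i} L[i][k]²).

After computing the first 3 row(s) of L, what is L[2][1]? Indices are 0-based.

Step 1: L[0][0] = √(1) = 1.
  L[1][0] = (-2) / L[0][0] = -2.
Step 2: L[1][1] = √(9) = 3.
  L[2][0] = (-1) / L[0][0] = -1.
  L[2][1] = (-6) / L[1][1] = -2.
Step 3: L[2][2] = √(4) = 2.

L[2][1] = -2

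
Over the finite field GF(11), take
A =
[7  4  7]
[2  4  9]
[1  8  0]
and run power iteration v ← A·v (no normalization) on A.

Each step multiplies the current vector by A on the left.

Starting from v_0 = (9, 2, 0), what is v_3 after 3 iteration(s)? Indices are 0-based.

v_0 = (9, 2, 0).
v_1 = A·v_0 = (5, 4, 3).
v_2 = A·v_1 = (6, 9, 4).
v_3 = A·v_2 = (7, 7, 1).

v_3 = (7, 7, 1)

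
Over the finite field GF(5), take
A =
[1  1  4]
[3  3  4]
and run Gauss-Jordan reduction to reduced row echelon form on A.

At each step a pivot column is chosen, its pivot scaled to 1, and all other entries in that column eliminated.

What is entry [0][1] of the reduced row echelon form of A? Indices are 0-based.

step 1: normalize row 0 (÷1) = (1, 1, 4)
  row 1: subtract 3×row0 = (0, 0, 2)
skip col 1 (zero from row 1)
step 2: normalize row 1 (÷2) = (0, 0, 1)
  row 0: subtract 4×row1 = (1, 1, 0)

M[0][1] = 1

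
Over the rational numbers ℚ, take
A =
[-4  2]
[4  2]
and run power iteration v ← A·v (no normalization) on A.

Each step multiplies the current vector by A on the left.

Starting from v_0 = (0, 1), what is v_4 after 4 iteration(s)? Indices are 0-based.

v_4 = (-144, 176)

v_0 = (0, 1).
v_1 = A·v_0 = (2, 2).
v_2 = A·v_1 = (-4, 12).
v_3 = A·v_2 = (40, 8).
v_4 = A·v_3 = (-144, 176).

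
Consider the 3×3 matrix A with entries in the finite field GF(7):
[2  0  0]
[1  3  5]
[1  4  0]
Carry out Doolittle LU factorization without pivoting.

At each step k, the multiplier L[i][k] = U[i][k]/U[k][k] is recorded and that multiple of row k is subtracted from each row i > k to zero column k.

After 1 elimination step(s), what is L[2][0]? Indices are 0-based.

L[2][0] = 4

[col 0] pivot 2
  R1 -= 4*R0 → (0, 3, 5)  (L[1][0] := 4)
  R2 -= 4*R0 → (0, 4, 0)  (L[2][0] := 4)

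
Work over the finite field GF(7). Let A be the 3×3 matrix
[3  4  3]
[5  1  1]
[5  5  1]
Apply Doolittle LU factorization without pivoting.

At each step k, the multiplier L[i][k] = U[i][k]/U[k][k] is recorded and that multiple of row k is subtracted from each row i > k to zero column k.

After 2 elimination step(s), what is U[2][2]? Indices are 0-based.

U[2][2] = 5

k=0: U[0][0]=3
  eliminate (1,0): mult=4, new row 1: (0, 6, 3); set L[1][0]=4
  eliminate (2,0): mult=4, new row 2: (0, 3, 3); set L[2][0]=4
k=1: U[1][1]=6
  eliminate (2,1): mult=4, new row 2: (0, 0, 5); set L[2][1]=4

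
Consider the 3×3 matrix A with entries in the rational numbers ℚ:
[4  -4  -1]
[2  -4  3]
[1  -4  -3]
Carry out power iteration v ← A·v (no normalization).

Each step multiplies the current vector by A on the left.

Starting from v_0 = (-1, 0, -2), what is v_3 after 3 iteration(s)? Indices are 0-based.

v_0 = (-1, 0, -2).
v_1 = A·v_0 = (-2, -8, 5).
v_2 = A·v_1 = (19, 43, 15).
v_3 = A·v_2 = (-111, -89, -198).

v_3 = (-111, -89, -198)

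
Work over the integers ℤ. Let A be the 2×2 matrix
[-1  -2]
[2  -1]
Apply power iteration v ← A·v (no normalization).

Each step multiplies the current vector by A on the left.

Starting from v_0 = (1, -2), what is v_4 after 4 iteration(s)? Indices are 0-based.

v_4 = (41, 38)

v_0 = (1, -2).
v_1 = A·v_0 = (3, 4).
v_2 = A·v_1 = (-11, 2).
v_3 = A·v_2 = (7, -24).
v_4 = A·v_3 = (41, 38).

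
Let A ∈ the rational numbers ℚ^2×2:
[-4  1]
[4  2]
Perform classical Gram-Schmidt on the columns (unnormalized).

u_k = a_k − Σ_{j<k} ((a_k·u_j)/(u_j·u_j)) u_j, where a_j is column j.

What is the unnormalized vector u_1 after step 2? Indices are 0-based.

Step 1: u_0 = a_0 = (-4, 4).
Step 2: u_1 = a_1 − (1/8)·u_0 = (3/2, 3/2).

u_1 = (3/2, 3/2)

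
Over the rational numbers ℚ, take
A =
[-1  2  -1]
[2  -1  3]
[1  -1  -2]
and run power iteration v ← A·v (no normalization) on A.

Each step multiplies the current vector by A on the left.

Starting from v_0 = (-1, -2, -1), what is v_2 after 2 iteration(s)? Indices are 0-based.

v_2 = (-7, 8, -5)

v_0 = (-1, -2, -1).
v_1 = A·v_0 = (-2, -3, 3).
v_2 = A·v_1 = (-7, 8, -5).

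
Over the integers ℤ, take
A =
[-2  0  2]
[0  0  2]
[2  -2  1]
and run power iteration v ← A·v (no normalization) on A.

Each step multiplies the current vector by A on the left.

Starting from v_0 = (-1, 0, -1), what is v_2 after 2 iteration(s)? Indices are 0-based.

v_0 = (-1, 0, -1).
v_1 = A·v_0 = (0, -2, -3).
v_2 = A·v_1 = (-6, -6, 1).

v_2 = (-6, -6, 1)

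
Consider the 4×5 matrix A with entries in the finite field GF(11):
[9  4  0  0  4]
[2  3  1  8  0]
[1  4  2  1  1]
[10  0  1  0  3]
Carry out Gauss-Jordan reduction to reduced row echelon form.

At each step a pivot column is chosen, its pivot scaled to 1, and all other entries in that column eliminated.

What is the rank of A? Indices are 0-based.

pivot(0,0)=9: scale R0 → (1, 9, 0, 0, 9)
  clear (1,0): R1 −= (2)R0 → (0, 7, 1, 8, 4)
  clear (2,0): R2 −= (1)R0 → (0, 6, 2, 1, 3)
  clear (3,0): R3 −= (10)R0 → (0, 9, 1, 0, 1)
pivot(1,1)=7: scale R1 → (0, 1, 8, 9, 10)
  clear (0,1): R0 −= (9)R1 → (1, 0, 5, 7, 7)
  clear (2,1): R2 −= (6)R1 → (0, 0, 9, 2, 9)
  clear (3,1): R3 −= (9)R1 → (0, 0, 6, 7, 10)
pivot(2,2)=9: scale R2 → (0, 0, 1, 10, 1)
  clear (0,2): R0 −= (5)R2 → (1, 0, 0, 1, 2)
  clear (1,2): R1 −= (8)R2 → (0, 1, 0, 6, 2)
  clear (3,2): R3 −= (6)R2 → (0, 0, 0, 2, 4)
pivot(3,3)=2: scale R3 → (0, 0, 0, 1, 2)
  clear (0,3): R0 −= (1)R3 → (1, 0, 0, 0, 0)
  clear (1,3): R1 −= (6)R3 → (0, 1, 0, 0, 1)
  clear (2,3): R2 −= (10)R3 → (0, 0, 1, 0, 3)

rank = 4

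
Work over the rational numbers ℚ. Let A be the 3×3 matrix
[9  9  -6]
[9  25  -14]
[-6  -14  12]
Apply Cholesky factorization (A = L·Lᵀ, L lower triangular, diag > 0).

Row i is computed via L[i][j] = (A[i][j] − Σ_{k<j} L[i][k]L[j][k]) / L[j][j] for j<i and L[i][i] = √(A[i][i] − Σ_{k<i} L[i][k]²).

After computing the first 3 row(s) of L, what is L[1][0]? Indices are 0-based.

L[1][0] = 3

Step 1: L[0][0] = √(9) = 3.
  L[1][0] = (9) / L[0][0] = 3.
Step 2: L[1][1] = √(16) = 4.
  L[2][0] = (-6) / L[0][0] = -2.
  L[2][1] = (-8) / L[1][1] = -2.
Step 3: L[2][2] = √(4) = 2.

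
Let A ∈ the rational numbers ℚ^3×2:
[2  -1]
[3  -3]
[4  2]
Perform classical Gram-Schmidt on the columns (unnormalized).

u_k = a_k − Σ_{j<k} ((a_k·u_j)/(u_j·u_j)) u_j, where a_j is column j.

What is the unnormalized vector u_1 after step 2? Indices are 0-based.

Step 1: u_0 = a_0 = (2, 3, 4).
Step 2: u_1 = a_1 − (-3/29)·u_0 = (-23/29, -78/29, 70/29).

u_1 = (-23/29, -78/29, 70/29)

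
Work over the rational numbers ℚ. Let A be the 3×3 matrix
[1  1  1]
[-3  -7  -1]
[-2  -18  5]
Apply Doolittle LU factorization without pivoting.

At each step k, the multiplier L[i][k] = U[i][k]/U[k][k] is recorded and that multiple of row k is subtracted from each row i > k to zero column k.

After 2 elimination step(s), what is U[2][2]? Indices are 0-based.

U[2][2] = -1

Step 1: pivot at (0,0) is 1.
  row1 ← row1 − (-3)·row0  ⇒  L[1][0]=-3, U row1=(0, -4, 2)
  row2 ← row2 − (-2)·row0  ⇒  L[2][0]=-2, U row2=(0, -16, 7)
Step 2: pivot at (1,1) is -4.
  row2 ← row2 − (4)·row1  ⇒  L[2][1]=4, U row2=(0, 0, -1)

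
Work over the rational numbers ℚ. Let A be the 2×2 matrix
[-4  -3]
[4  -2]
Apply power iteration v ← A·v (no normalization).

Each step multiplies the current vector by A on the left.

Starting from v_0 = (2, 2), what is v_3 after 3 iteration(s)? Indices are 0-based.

v_0 = (2, 2).
v_1 = A·v_0 = (-14, 4).
v_2 = A·v_1 = (44, -64).
v_3 = A·v_2 = (16, 304).

v_3 = (16, 304)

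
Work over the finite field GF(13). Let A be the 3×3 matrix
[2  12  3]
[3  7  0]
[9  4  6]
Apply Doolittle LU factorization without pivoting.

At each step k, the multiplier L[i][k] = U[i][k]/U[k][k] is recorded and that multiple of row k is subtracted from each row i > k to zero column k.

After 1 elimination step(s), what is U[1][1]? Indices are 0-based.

k=0: U[0][0]=2
  eliminate (1,0): mult=8, new row 1: (0, 2, 2); set L[1][0]=8
  eliminate (2,0): mult=11, new row 2: (0, 2, 12); set L[2][0]=11

U[1][1] = 2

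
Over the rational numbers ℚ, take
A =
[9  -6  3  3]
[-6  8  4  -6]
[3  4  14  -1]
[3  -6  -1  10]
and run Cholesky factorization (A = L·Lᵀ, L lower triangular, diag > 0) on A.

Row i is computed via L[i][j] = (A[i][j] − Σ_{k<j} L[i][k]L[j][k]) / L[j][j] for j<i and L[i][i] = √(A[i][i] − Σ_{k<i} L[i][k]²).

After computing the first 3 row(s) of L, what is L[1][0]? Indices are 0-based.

L[1][0] = -2

Step 1: L[0][0] = √(9) = 3.
  L[1][0] = (-6) / L[0][0] = -2.
Step 2: L[1][1] = √(4) = 2.
  L[2][0] = (3) / L[0][0] = 1.
  L[2][1] = (6) / L[1][1] = 3.
Step 3: L[2][2] = √(4) = 2.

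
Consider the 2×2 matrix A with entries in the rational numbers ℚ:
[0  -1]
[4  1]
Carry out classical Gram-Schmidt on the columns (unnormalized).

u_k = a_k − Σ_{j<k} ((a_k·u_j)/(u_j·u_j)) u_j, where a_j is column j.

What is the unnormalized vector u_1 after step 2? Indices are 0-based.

Step 1: u_0 = a_0 = (0, 4).
Step 2: u_1 = a_1 − (1/4)·u_0 = (-1, 0).

u_1 = (-1, 0)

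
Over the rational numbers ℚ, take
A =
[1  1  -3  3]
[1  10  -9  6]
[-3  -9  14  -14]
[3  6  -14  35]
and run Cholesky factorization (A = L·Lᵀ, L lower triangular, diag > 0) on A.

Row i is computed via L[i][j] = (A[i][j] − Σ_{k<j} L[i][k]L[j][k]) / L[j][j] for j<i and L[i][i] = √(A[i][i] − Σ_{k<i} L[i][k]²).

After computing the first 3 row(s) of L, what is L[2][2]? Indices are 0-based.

Step 1: L[0][0] = √(1) = 1.
  L[1][0] = (1) / L[0][0] = 1.
Step 2: L[1][1] = √(9) = 3.
  L[2][0] = (-3) / L[0][0] = -3.
  L[2][1] = (-6) / L[1][1] = -2.
Step 3: L[2][2] = √(1) = 1.

L[2][2] = 1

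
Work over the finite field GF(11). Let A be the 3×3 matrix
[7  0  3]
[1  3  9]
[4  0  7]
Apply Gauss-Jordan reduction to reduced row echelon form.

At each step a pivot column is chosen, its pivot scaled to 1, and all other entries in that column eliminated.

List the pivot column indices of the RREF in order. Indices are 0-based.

pivot columns: 0, 1, 2

pivot(0,0)=7: scale R0 → (1, 0, 2)
  clear (1,0): R1 −= (1)R0 → (0, 3, 7)
  clear (2,0): R2 −= (4)R0 → (0, 0, 10)
pivot(1,1)=3: scale R1 → (0, 1, 6)
pivot(2,2)=10: scale R2 → (0, 0, 1)
  clear (0,2): R0 −= (2)R2 → (1, 0, 0)
  clear (1,2): R1 −= (6)R2 → (0, 1, 0)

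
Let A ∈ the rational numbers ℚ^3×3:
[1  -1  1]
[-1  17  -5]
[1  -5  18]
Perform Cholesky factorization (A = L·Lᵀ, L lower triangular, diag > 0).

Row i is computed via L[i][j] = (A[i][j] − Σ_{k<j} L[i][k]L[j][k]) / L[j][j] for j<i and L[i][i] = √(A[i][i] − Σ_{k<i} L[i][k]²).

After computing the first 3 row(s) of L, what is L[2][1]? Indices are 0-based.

L[2][1] = -1

Step 1: L[0][0] = √(1) = 1.
  L[1][0] = (-1) / L[0][0] = -1.
Step 2: L[1][1] = √(16) = 4.
  L[2][0] = (1) / L[0][0] = 1.
  L[2][1] = (-4) / L[1][1] = -1.
Step 3: L[2][2] = √(16) = 4.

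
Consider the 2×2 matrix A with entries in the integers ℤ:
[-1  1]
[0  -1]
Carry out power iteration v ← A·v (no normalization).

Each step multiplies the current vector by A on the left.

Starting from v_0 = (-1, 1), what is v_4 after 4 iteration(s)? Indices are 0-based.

v_0 = (-1, 1).
v_1 = A·v_0 = (2, -1).
v_2 = A·v_1 = (-3, 1).
v_3 = A·v_2 = (4, -1).
v_4 = A·v_3 = (-5, 1).

v_4 = (-5, 1)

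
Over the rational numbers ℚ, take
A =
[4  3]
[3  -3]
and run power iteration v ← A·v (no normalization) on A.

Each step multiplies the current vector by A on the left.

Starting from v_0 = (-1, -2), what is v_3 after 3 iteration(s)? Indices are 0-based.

v_3 = (-241, 24)

v_0 = (-1, -2).
v_1 = A·v_0 = (-10, 3).
v_2 = A·v_1 = (-31, -39).
v_3 = A·v_2 = (-241, 24).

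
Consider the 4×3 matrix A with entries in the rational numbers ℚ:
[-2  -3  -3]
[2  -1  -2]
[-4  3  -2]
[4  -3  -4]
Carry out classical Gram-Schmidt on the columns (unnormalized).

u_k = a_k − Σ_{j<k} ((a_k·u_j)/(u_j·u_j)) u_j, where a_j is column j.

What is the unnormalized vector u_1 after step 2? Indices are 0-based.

Step 1: u_0 = a_0 = (-2, 2, -4, 4).
Step 2: u_1 = a_1 − (-1/2)·u_0 = (-4, 0, 1, -1).

u_1 = (-4, 0, 1, -1)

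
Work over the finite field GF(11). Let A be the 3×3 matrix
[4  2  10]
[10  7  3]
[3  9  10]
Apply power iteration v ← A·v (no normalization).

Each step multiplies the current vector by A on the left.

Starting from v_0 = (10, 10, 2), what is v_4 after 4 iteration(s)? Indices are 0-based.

v_0 = (10, 10, 2).
v_1 = A·v_0 = (3, 0, 8).
v_2 = A·v_1 = (4, 10, 1).
v_3 = A·v_2 = (2, 3, 2).
v_4 = A·v_3 = (1, 3, 9).

v_4 = (1, 3, 9)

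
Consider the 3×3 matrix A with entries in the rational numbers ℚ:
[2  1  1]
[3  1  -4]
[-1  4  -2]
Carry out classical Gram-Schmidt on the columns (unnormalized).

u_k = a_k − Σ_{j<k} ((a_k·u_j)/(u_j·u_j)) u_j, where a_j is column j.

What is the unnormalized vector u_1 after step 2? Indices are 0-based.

u_1 = (6/7, 11/14, 57/14)

Step 1: u_0 = a_0 = (2, 3, -1).
Step 2: u_1 = a_1 − (1/14)·u_0 = (6/7, 11/14, 57/14).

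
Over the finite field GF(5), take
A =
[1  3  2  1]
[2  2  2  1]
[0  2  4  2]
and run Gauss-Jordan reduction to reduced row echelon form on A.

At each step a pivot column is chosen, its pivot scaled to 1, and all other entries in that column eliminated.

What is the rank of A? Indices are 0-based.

[1] R0 /= 1  ⇒  (1, 3, 2, 1)
     R1 -= 2·R0  ⇒  (0, 1, 3, 4)
[2] R1 /= 1  ⇒  (0, 1, 3, 4)
     R0 -= 3·R1  ⇒  (1, 0, 3, 4)
     R2 -= 2·R1  ⇒  (0, 0, 3, 4)
[3] R2 /= 3  ⇒  (0, 0, 1, 3)
     R0 -= 3·R2  ⇒  (1, 0, 0, 0)
     R1 -= 3·R2  ⇒  (0, 1, 0, 0)

rank = 3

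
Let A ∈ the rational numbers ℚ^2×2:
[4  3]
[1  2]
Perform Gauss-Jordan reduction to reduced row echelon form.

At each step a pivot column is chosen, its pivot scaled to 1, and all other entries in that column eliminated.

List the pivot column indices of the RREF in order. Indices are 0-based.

pivot(0,0)=4: scale R0 → (1, 3/4)
  clear (1,0): R1 −= (1)R0 → (0, 5/4)
pivot(1,1)=5/4: scale R1 → (0, 1)
  clear (0,1): R0 −= (3/4)R1 → (1, 0)

pivot columns: 0, 1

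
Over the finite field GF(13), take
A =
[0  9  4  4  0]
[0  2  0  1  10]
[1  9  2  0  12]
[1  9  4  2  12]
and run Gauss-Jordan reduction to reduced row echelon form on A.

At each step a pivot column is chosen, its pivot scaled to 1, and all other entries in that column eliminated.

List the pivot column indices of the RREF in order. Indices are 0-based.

pivot columns: 0, 1, 2, 3

pivot(0,0): swap R0↔R2
pivot(0,0)=1: scale R0 → (1, 9, 2, 0, 12)
  clear (3,0): R3 −= (1)R0 → (0, 0, 2, 2, 0)
pivot(1,1)=2: scale R1 → (0, 1, 0, 7, 5)
  clear (0,1): R0 −= (9)R1 → (1, 0, 2, 2, 6)
  clear (2,1): R2 −= (9)R1 → (0, 0, 4, 6, 7)
pivot(2,2)=4: scale R2 → (0, 0, 1, 8, 5)
  clear (0,2): R0 −= (2)R2 → (1, 0, 0, 12, 9)
  clear (3,2): R3 −= (2)R2 → (0, 0, 0, 12, 3)
pivot(3,3)=12: scale R3 → (0, 0, 0, 1, 10)
  clear (0,3): R0 −= (12)R3 → (1, 0, 0, 0, 6)
  clear (1,3): R1 −= (7)R3 → (0, 1, 0, 0, 0)
  clear (2,3): R2 −= (8)R3 → (0, 0, 1, 0, 3)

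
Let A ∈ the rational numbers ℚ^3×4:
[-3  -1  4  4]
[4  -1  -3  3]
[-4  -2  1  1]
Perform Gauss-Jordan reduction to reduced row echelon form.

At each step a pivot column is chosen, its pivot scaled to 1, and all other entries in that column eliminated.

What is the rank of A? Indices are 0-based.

rank = 3

pivot(0,0)=-3: scale R0 → (1, 1/3, -4/3, -4/3)
  clear (1,0): R1 −= (4)R0 → (0, -7/3, 7/3, 25/3)
  clear (2,0): R2 −= (-4)R0 → (0, -2/3, -13/3, -13/3)
pivot(1,1)=-7/3: scale R1 → (0, 1, -1, -25/7)
  clear (0,1): R0 −= (1/3)R1 → (1, 0, -1, -1/7)
  clear (2,1): R2 −= (-2/3)R1 → (0, 0, -5, -47/7)
pivot(2,2)=-5: scale R2 → (0, 0, 1, 47/35)
  clear (0,2): R0 −= (-1)R2 → (1, 0, 0, 6/5)
  clear (1,2): R1 −= (-1)R2 → (0, 1, 0, -78/35)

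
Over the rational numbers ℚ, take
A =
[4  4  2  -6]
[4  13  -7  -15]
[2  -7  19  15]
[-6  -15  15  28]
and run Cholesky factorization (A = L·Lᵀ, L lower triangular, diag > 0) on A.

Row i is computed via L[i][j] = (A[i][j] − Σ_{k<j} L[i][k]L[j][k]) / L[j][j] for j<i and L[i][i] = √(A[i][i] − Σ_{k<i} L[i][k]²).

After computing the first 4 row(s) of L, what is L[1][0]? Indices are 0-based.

Step 1: L[0][0] = √(4) = 2.
  L[1][0] = (4) / L[0][0] = 2.
Step 2: L[1][1] = √(9) = 3.
  L[2][0] = (2) / L[0][0] = 1.
  L[2][1] = (-9) / L[1][1] = -3.
Step 3: L[2][2] = √(9) = 3.
  L[3][0] = (-6) / L[0][0] = -3.
  L[3][1] = (-9) / L[1][1] = -3.
  L[3][2] = (9) / L[2][2] = 3.
Step 4: L[3][3] = √(1) = 1.

L[1][0] = 2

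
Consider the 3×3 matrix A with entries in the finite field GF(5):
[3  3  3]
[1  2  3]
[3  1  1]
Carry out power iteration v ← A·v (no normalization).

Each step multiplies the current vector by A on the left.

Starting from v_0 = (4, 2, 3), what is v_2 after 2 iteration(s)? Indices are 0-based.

v_2 = (3, 2, 0)

v_0 = (4, 2, 3).
v_1 = A·v_0 = (2, 2, 2).
v_2 = A·v_1 = (3, 2, 0).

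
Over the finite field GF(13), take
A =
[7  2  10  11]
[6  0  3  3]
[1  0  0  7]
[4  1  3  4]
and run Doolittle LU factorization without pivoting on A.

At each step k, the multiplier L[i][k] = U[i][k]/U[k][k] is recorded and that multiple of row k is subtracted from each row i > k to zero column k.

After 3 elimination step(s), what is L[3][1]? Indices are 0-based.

L[3][1] = 12

k=0: U[0][0]=7
  eliminate (1,0): mult=12, new row 1: (0, 2, 0, 1); set L[1][0]=12
  eliminate (2,0): mult=2, new row 2: (0, 9, 6, 11); set L[2][0]=2
  eliminate (3,0): mult=8, new row 3: (0, 11, 1, 7); set L[3][0]=8
k=1: U[1][1]=2
  eliminate (2,1): mult=11, new row 2: (0, 0, 6, 0); set L[2][1]=11
  eliminate (3,1): mult=12, new row 3: (0, 0, 1, 8); set L[3][1]=12
k=2: U[2][2]=6
  eliminate (3,2): mult=11, new row 3: (0, 0, 0, 8); set L[3][2]=11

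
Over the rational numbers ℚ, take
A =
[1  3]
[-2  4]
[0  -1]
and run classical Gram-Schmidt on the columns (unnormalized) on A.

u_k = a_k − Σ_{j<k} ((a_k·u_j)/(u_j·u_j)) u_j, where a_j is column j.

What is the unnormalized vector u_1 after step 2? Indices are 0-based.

Step 1: u_0 = a_0 = (1, -2, 0).
Step 2: u_1 = a_1 − (-1)·u_0 = (4, 2, -1).

u_1 = (4, 2, -1)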